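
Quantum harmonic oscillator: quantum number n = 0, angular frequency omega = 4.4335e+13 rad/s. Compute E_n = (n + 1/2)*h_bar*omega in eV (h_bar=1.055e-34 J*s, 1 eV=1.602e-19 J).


E = (n + 1/2) * h_bar * omega
= (0 + 0.5) * 1.055e-34 * 4.4335e+13
= 0.5 * 4.6773e-21
= 2.3387e-21 J
= 0.0146 eV

0.0146


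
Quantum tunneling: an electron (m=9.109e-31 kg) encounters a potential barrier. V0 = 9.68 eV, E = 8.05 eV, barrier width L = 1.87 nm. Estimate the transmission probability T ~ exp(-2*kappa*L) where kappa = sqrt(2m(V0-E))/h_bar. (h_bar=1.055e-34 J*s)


V0 - E = 1.63 eV = 2.6113e-19 J
kappa = sqrt(2 * m * (V0-E)) / h_bar
= sqrt(2 * 9.109e-31 * 2.6113e-19) / 1.055e-34
= 6.5377e+09 /m
2*kappa*L = 2 * 6.5377e+09 * 1.87e-9
= 24.4509
T = exp(-24.4509) = 2.405007e-11

2.405007e-11


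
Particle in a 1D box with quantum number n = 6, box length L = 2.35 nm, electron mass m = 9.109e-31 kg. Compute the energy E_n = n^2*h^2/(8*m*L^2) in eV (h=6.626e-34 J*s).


E = n^2 * h^2 / (8 * m * L^2)
= 6^2 * (6.626e-34)^2 / (8 * 9.109e-31 * (2.35e-9)^2)
= 36 * 4.3904e-67 / (8 * 9.109e-31 * 5.5225e-18)
= 3.9274e-19 J
= 2.4516 eV

2.4516


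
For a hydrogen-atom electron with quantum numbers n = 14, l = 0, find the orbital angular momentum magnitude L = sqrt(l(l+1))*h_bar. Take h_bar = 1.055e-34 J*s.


L = sqrt(l*(l+1)) * h_bar
= sqrt(0 * 1) * 1.055e-34
= sqrt(0) * 1.055e-34
= 0.0 * 1.055e-34
= 0.0000e+00 J*s

0.0000e+00


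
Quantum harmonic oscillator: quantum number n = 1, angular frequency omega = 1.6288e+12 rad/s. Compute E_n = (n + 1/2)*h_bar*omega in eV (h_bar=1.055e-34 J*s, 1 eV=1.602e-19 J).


E = (n + 1/2) * h_bar * omega
= (1 + 0.5) * 1.055e-34 * 1.6288e+12
= 1.5 * 1.7184e-22
= 2.5776e-22 J
= 0.0016 eV

0.0016


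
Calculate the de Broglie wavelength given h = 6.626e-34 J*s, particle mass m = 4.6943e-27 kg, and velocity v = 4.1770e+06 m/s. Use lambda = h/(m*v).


lambda = h / (m * v)
= 6.626e-34 / (4.6943e-27 * 4.1770e+06)
= 6.626e-34 / 1.9608e-20
= 3.3792e-14 m

3.3792e-14


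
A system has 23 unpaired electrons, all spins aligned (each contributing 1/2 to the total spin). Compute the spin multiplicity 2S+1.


Total spin S = N * (1/2) = 23 * 0.5 = 11.5
Spin multiplicity = 2S + 1
= 2 * 11.5 + 1
= 24

24


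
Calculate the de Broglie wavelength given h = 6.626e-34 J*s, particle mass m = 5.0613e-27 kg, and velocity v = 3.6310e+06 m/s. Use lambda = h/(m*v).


lambda = h / (m * v)
= 6.626e-34 / (5.0613e-27 * 3.6310e+06)
= 6.626e-34 / 1.8378e-20
= 3.6055e-14 m

3.6055e-14


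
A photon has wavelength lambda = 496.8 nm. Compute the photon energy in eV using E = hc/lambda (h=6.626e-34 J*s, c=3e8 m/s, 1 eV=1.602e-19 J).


E = hc / lambda
= (6.626e-34)(3e8) / (496.8e-9)
= 1.9878e-25 / 4.9680e-07
= 4.0012e-19 J
Converting to eV: 4.0012e-19 / 1.602e-19
= 2.4976 eV

2.4976


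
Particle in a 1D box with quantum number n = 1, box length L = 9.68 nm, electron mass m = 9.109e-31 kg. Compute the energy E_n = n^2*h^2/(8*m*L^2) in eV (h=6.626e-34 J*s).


E = n^2 * h^2 / (8 * m * L^2)
= 1^2 * (6.626e-34)^2 / (8 * 9.109e-31 * (9.68e-9)^2)
= 1 * 4.3904e-67 / (8 * 9.109e-31 * 9.3702e-17)
= 6.4297e-22 J
= 0.004 eV

0.004


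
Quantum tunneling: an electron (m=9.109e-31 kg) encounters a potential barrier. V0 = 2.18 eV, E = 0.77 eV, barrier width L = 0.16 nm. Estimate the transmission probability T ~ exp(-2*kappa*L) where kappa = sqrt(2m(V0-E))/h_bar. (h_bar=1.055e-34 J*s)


V0 - E = 1.41 eV = 2.2588e-19 J
kappa = sqrt(2 * m * (V0-E)) / h_bar
= sqrt(2 * 9.109e-31 * 2.2588e-19) / 1.055e-34
= 6.0805e+09 /m
2*kappa*L = 2 * 6.0805e+09 * 0.16e-9
= 1.9458
T = exp(-1.9458) = 1.428790e-01

1.428790e-01


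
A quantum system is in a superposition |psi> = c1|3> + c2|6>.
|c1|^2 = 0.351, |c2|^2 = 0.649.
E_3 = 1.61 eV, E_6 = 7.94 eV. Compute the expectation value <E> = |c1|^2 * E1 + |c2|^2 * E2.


<E> = |c1|^2 * E1 + |c2|^2 * E2
= 0.351 * 1.61 + 0.649 * 7.94
= 0.5651 + 5.1531
= 5.7182 eV

5.7182


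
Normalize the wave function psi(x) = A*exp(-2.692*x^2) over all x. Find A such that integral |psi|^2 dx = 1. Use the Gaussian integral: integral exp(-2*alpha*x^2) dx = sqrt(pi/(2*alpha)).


integral |psi|^2 dx = A^2 * sqrt(pi/(2*alpha)) = 1
A^2 = sqrt(2*alpha/pi)
= sqrt(2 * 2.692 / pi)
= 1.309114
A = sqrt(1.309114)
= 1.1442

1.1442


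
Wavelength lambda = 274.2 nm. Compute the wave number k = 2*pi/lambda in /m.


k = 2 * pi / lambda
= 6.2832 / (274.2e-9)
= 6.2832 / 2.7420e-07
= 2.2915e+07 /m

2.2915e+07


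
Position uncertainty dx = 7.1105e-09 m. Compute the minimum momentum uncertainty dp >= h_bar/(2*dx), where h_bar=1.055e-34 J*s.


dp = h_bar / (2 * dx)
= 1.055e-34 / (2 * 7.1105e-09)
= 1.055e-34 / 1.4221e-08
= 7.4186e-27 kg*m/s

7.4186e-27


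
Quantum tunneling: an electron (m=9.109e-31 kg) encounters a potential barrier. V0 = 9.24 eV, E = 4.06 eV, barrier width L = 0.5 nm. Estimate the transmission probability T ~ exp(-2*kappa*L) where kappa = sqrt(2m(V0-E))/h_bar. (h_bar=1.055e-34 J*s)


V0 - E = 5.18 eV = 8.2984e-19 J
kappa = sqrt(2 * m * (V0-E)) / h_bar
= sqrt(2 * 9.109e-31 * 8.2984e-19) / 1.055e-34
= 1.1655e+10 /m
2*kappa*L = 2 * 1.1655e+10 * 0.5e-9
= 11.6545
T = exp(-11.6545) = 8.679817e-06

8.679817e-06


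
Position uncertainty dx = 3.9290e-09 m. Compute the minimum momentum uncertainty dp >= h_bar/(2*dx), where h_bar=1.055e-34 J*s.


dp = h_bar / (2 * dx)
= 1.055e-34 / (2 * 3.9290e-09)
= 1.055e-34 / 7.8580e-09
= 1.3426e-26 kg*m/s

1.3426e-26


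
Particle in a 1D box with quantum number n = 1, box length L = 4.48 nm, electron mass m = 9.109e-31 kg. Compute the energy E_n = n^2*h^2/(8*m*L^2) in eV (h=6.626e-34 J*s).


E = n^2 * h^2 / (8 * m * L^2)
= 1^2 * (6.626e-34)^2 / (8 * 9.109e-31 * (4.48e-9)^2)
= 1 * 4.3904e-67 / (8 * 9.109e-31 * 2.0070e-17)
= 3.0018e-21 J
= 0.0187 eV

0.0187


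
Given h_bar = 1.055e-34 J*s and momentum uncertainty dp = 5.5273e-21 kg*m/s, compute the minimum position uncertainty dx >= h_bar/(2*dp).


dx = h_bar / (2 * dp)
= 1.055e-34 / (2 * 5.5273e-21)
= 1.055e-34 / 1.1055e-20
= 9.5435e-15 m

9.5435e-15


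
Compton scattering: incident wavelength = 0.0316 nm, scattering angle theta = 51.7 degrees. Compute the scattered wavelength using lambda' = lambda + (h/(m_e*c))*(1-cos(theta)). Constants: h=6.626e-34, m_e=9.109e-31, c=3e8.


Compton wavelength: h/(m_e*c) = 2.4247e-12 m
d_lambda = 2.4247e-12 * (1 - cos(51.7 deg))
= 2.4247e-12 * 0.380221
= 9.2192e-13 m = 0.000922 nm
lambda' = 0.0316 + 0.000922
= 0.032522 nm

0.032522


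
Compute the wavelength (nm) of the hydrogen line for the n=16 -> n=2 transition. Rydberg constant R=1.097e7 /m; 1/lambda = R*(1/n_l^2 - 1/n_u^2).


1/lambda = R * (1/n_l^2 - 1/n_u^2)
= 1.097e7 * (1/2^2 - 1/16^2)
= 1.097e7 * (0.25 - 0.003906)
= 1.097e7 * 0.246094
= 2.6996e+06 /m
lambda = 1 / 2.6996e+06 = 370.4186 nm

370.4186


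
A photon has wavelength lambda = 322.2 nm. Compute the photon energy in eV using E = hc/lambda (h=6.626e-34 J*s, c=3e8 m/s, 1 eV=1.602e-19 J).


E = hc / lambda
= (6.626e-34)(3e8) / (322.2e-9)
= 1.9878e-25 / 3.2220e-07
= 6.1695e-19 J
Converting to eV: 6.1695e-19 / 1.602e-19
= 3.8511 eV

3.8511


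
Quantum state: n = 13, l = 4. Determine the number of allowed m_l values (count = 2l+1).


m_l ranges from -l to +l in integer steps
So m_l goes from -4 to +4
Count = 2l + 1 = 2*4 + 1
= 9

9


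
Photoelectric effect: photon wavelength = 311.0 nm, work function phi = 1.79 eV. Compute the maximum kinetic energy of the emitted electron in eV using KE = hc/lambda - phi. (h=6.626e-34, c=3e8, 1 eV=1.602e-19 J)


E_photon = hc / lambda
= (6.626e-34)(3e8) / (311.0e-9)
= 6.3916e-19 J
= 3.9898 eV
KE = E_photon - phi
= 3.9898 - 1.79
= 2.1998 eV

2.1998


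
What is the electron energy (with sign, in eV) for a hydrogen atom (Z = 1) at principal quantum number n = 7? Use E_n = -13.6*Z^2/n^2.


E_n = -13.6 * Z^2 / n^2
= -13.6 * 1^2 / 7^2
= -13.6 * 1 / 49
= -0.2776 eV

-0.2776


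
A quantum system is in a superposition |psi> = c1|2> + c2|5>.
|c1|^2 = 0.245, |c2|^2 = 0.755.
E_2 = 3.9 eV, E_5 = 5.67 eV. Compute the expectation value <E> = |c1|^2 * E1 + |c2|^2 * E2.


<E> = |c1|^2 * E1 + |c2|^2 * E2
= 0.245 * 3.9 + 0.755 * 5.67
= 0.9555 + 4.2809
= 5.2363 eV

5.2363


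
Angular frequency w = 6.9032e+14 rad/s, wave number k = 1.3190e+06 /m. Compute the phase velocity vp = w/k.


vp = w / k
= 6.9032e+14 / 1.3190e+06
= 5.2337e+08 m/s

5.2337e+08


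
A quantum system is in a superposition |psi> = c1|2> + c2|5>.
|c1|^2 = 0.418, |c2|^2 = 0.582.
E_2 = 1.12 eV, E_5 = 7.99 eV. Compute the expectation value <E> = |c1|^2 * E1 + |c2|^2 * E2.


<E> = |c1|^2 * E1 + |c2|^2 * E2
= 0.418 * 1.12 + 0.582 * 7.99
= 0.4682 + 4.6502
= 5.1183 eV

5.1183


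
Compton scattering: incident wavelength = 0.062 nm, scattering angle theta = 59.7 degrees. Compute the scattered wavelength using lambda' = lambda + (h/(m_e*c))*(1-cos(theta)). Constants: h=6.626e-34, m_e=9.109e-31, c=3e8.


Compton wavelength: h/(m_e*c) = 2.4247e-12 m
d_lambda = 2.4247e-12 * (1 - cos(59.7 deg))
= 2.4247e-12 * 0.495472
= 1.2014e-12 m = 0.001201 nm
lambda' = 0.062 + 0.001201
= 0.063201 nm

0.063201


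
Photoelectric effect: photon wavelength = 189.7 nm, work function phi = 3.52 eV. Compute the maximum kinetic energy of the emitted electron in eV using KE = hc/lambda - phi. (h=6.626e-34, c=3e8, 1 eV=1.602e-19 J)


E_photon = hc / lambda
= (6.626e-34)(3e8) / (189.7e-9)
= 1.0479e-18 J
= 6.541 eV
KE = E_photon - phi
= 6.541 - 3.52
= 3.021 eV

3.021


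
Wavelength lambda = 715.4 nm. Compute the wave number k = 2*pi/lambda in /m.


k = 2 * pi / lambda
= 6.2832 / (715.4e-9)
= 6.2832 / 7.1540e-07
= 8.7828e+06 /m

8.7828e+06


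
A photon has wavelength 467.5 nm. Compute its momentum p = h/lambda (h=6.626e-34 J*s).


p = h / lambda
= 6.626e-34 / (467.5e-9)
= 6.626e-34 / 4.6750e-07
= 1.4173e-27 kg*m/s

1.4173e-27


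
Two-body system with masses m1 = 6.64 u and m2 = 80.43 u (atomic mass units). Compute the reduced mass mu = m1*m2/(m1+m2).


mu = m1 * m2 / (m1 + m2)
= 6.64 * 80.43 / (6.64 + 80.43)
= 534.0552 / 87.07
= 6.1336 u

6.1336


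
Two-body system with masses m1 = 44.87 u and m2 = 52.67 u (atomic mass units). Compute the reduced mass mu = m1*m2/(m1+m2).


mu = m1 * m2 / (m1 + m2)
= 44.87 * 52.67 / (44.87 + 52.67)
= 2363.3029 / 97.54
= 24.2291 u

24.2291


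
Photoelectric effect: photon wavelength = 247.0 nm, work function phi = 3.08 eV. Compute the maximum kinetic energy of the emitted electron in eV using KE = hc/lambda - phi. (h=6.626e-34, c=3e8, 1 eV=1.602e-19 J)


E_photon = hc / lambda
= (6.626e-34)(3e8) / (247.0e-9)
= 8.0478e-19 J
= 5.0236 eV
KE = E_photon - phi
= 5.0236 - 3.08
= 1.9436 eV

1.9436


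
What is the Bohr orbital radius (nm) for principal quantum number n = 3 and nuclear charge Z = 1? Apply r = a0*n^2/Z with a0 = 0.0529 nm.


r = a0 * n^2 / Z
= 0.0529 * 3^2 / 1
= 0.0529 * 9 / 1
= 0.4761 nm

0.4761


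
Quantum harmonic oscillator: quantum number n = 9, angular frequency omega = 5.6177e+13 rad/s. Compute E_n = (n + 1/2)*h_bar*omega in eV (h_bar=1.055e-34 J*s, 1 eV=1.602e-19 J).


E = (n + 1/2) * h_bar * omega
= (9 + 0.5) * 1.055e-34 * 5.6177e+13
= 9.5 * 5.9267e-21
= 5.6303e-20 J
= 0.3515 eV

0.3515


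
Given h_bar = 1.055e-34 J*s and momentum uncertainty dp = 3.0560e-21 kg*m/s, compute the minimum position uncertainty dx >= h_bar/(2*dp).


dx = h_bar / (2 * dp)
= 1.055e-34 / (2 * 3.0560e-21)
= 1.055e-34 / 6.1120e-21
= 1.7261e-14 m

1.7261e-14


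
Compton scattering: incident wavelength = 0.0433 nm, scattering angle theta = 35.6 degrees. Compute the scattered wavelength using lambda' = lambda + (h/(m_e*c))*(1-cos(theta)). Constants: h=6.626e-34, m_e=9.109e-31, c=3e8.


Compton wavelength: h/(m_e*c) = 2.4247e-12 m
d_lambda = 2.4247e-12 * (1 - cos(35.6 deg))
= 2.4247e-12 * 0.186899
= 4.5318e-13 m = 0.000453 nm
lambda' = 0.0433 + 0.000453
= 0.043753 nm

0.043753


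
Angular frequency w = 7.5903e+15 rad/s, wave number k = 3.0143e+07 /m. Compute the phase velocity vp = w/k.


vp = w / k
= 7.5903e+15 / 3.0143e+07
= 2.5181e+08 m/s

2.5181e+08


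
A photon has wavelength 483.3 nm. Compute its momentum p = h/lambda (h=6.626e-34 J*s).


p = h / lambda
= 6.626e-34 / (483.3e-9)
= 6.626e-34 / 4.8330e-07
= 1.3710e-27 kg*m/s

1.3710e-27


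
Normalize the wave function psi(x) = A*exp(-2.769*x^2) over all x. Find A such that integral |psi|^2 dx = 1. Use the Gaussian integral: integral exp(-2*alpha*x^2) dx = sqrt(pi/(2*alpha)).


integral |psi|^2 dx = A^2 * sqrt(pi/(2*alpha)) = 1
A^2 = sqrt(2*alpha/pi)
= sqrt(2 * 2.769 / pi)
= 1.327705
A = sqrt(1.327705)
= 1.1523

1.1523


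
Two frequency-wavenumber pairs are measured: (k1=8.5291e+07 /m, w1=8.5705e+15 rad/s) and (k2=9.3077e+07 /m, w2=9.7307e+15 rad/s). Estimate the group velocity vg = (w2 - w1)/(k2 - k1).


vg = (w2 - w1) / (k2 - k1)
= (9.7307e+15 - 8.5705e+15) / (9.3077e+07 - 8.5291e+07)
= 1.1602e+15 / 7.7860e+06
= 1.4901e+08 m/s

1.4901e+08


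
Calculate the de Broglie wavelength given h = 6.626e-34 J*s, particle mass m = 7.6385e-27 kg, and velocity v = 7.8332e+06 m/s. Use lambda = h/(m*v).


lambda = h / (m * v)
= 6.626e-34 / (7.6385e-27 * 7.8332e+06)
= 6.626e-34 / 5.9834e-20
= 1.1074e-14 m

1.1074e-14


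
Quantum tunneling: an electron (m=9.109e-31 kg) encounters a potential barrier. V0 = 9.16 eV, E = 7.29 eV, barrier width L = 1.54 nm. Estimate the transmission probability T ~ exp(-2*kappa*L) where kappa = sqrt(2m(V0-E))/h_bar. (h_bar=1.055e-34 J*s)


V0 - E = 1.87 eV = 2.9957e-19 J
kappa = sqrt(2 * m * (V0-E)) / h_bar
= sqrt(2 * 9.109e-31 * 2.9957e-19) / 1.055e-34
= 7.0024e+09 /m
2*kappa*L = 2 * 7.0024e+09 * 1.54e-9
= 21.5675
T = exp(-21.5675) = 4.298681e-10

4.298681e-10


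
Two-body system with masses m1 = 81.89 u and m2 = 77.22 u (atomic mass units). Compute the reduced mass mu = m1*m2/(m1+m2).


mu = m1 * m2 / (m1 + m2)
= 81.89 * 77.22 / (81.89 + 77.22)
= 6323.5458 / 159.11
= 39.7432 u

39.7432


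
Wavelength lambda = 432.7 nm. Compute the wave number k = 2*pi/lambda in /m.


k = 2 * pi / lambda
= 6.2832 / (432.7e-9)
= 6.2832 / 4.3270e-07
= 1.4521e+07 /m

1.4521e+07


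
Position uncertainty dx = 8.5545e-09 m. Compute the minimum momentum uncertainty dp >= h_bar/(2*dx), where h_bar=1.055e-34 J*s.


dp = h_bar / (2 * dx)
= 1.055e-34 / (2 * 8.5545e-09)
= 1.055e-34 / 1.7109e-08
= 6.1663e-27 kg*m/s

6.1663e-27


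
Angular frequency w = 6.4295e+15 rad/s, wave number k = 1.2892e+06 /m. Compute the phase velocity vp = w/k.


vp = w / k
= 6.4295e+15 / 1.2892e+06
= 4.9872e+09 m/s

4.9872e+09


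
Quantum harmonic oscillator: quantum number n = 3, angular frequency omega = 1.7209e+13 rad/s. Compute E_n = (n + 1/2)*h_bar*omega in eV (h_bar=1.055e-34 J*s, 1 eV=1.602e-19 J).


E = (n + 1/2) * h_bar * omega
= (3 + 0.5) * 1.055e-34 * 1.7209e+13
= 3.5 * 1.8155e-21
= 6.3544e-21 J
= 0.0397 eV

0.0397


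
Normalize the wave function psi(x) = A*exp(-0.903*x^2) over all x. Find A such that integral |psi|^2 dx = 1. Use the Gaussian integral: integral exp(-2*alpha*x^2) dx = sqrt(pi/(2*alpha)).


integral |psi|^2 dx = A^2 * sqrt(pi/(2*alpha)) = 1
A^2 = sqrt(2*alpha/pi)
= sqrt(2 * 0.903 / pi)
= 0.7582
A = sqrt(0.7582)
= 0.8707

0.8707


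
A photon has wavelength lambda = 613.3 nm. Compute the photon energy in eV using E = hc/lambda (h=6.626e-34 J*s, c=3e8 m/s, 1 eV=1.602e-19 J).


E = hc / lambda
= (6.626e-34)(3e8) / (613.3e-9)
= 1.9878e-25 / 6.1330e-07
= 3.2412e-19 J
Converting to eV: 3.2412e-19 / 1.602e-19
= 2.0232 eV

2.0232


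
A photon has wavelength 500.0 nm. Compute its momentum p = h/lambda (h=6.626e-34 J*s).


p = h / lambda
= 6.626e-34 / (500.0e-9)
= 6.626e-34 / 5.0000e-07
= 1.3252e-27 kg*m/s

1.3252e-27


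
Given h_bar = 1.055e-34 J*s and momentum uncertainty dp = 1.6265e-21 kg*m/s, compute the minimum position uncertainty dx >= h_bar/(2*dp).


dx = h_bar / (2 * dp)
= 1.055e-34 / (2 * 1.6265e-21)
= 1.055e-34 / 3.2530e-21
= 3.2432e-14 m

3.2432e-14


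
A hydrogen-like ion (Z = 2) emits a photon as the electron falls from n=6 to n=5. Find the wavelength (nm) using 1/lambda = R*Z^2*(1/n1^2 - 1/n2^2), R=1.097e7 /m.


1/lambda = R * Z^2 * (1/n1^2 - 1/n2^2)
= 1.097e7 * 2^2 * (1/5^2 - 1/6^2)
= 1.097e7 * 4 * (0.04 - 0.027778)
= 5.3631e+05 /m
lambda = 1 / 5.3631e+05
= 1864.5894 nm

1864.5894


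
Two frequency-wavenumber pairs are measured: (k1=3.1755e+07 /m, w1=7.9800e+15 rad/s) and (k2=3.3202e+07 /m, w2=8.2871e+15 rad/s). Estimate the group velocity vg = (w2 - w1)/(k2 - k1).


vg = (w2 - w1) / (k2 - k1)
= (8.2871e+15 - 7.9800e+15) / (3.3202e+07 - 3.1755e+07)
= 3.0710e+14 / 1.4470e+06
= 2.1223e+08 m/s

2.1223e+08


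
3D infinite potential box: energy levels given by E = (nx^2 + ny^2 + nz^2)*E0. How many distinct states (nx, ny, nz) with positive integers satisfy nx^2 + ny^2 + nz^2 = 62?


Enumerate all (nx, ny, nz) with nx^2 + ny^2 + nz^2 = 62:
(1,5,6)
(1,6,5)
(2,3,7)
(2,7,3)
(3,2,7)
(3,7,2)
(5,1,6)
(5,6,1)
(6,1,5)
(6,5,1)
(7,2,3)
(7,3,2)
Total degeneracy = 12

12


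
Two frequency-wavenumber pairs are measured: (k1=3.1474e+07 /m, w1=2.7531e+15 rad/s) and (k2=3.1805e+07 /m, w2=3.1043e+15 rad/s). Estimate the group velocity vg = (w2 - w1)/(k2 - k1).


vg = (w2 - w1) / (k2 - k1)
= (3.1043e+15 - 2.7531e+15) / (3.1805e+07 - 3.1474e+07)
= 3.5120e+14 / 3.3100e+05
= 1.0610e+09 m/s

1.0610e+09


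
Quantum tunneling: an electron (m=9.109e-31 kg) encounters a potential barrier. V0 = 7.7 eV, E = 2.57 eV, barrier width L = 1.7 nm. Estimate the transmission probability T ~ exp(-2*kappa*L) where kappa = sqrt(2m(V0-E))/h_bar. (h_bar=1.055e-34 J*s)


V0 - E = 5.13 eV = 8.2183e-19 J
kappa = sqrt(2 * m * (V0-E)) / h_bar
= sqrt(2 * 9.109e-31 * 8.2183e-19) / 1.055e-34
= 1.1598e+10 /m
2*kappa*L = 2 * 1.1598e+10 * 1.7e-9
= 39.4336
T = exp(-39.4336) = 7.485013e-18

7.485013e-18


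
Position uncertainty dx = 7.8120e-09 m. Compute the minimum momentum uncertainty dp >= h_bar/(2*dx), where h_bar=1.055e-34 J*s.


dp = h_bar / (2 * dx)
= 1.055e-34 / (2 * 7.8120e-09)
= 1.055e-34 / 1.5624e-08
= 6.7524e-27 kg*m/s

6.7524e-27


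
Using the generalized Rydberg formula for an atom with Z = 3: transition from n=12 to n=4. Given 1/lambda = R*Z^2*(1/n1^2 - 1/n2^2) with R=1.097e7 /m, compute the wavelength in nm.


1/lambda = R * Z^2 * (1/n1^2 - 1/n2^2)
= 1.097e7 * 3^2 * (1/4^2 - 1/12^2)
= 1.097e7 * 9 * (0.0625 - 0.006944)
= 5.4850e+06 /m
lambda = 1 / 5.4850e+06
= 182.3154 nm

182.3154


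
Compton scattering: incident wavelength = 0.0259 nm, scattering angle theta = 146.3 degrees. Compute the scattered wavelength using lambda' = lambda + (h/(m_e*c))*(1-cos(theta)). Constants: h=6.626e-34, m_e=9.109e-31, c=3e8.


Compton wavelength: h/(m_e*c) = 2.4247e-12 m
d_lambda = 2.4247e-12 * (1 - cos(146.3 deg))
= 2.4247e-12 * 1.831954
= 4.4420e-12 m = 0.004442 nm
lambda' = 0.0259 + 0.004442
= 0.030342 nm

0.030342


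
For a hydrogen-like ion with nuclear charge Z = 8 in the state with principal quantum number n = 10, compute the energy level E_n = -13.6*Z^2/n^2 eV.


E_n = -13.6 * Z^2 / n^2
= -13.6 * 8^2 / 10^2
= -13.6 * 64 / 100
= -8.704 eV

-8.704


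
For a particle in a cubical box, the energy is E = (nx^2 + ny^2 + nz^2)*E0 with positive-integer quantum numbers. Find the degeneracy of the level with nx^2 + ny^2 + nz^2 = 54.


Enumerate all (nx, ny, nz) with nx^2 + ny^2 + nz^2 = 54:
(1,2,7)
(1,7,2)
(2,1,7)
(2,5,5)
(2,7,1)
(3,3,6)
(3,6,3)
(5,2,5)
(5,5,2)
(6,3,3)
(7,1,2)
(7,2,1)
Total degeneracy = 12

12


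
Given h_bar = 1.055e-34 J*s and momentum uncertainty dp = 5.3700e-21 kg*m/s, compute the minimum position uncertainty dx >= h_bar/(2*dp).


dx = h_bar / (2 * dp)
= 1.055e-34 / (2 * 5.3700e-21)
= 1.055e-34 / 1.0740e-20
= 9.8231e-15 m

9.8231e-15


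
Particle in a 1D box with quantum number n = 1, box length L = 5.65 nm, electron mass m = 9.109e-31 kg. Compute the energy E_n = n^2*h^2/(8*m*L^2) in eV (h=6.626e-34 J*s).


E = n^2 * h^2 / (8 * m * L^2)
= 1^2 * (6.626e-34)^2 / (8 * 9.109e-31 * (5.65e-9)^2)
= 1 * 4.3904e-67 / (8 * 9.109e-31 * 3.1923e-17)
= 1.8873e-21 J
= 0.0118 eV

0.0118


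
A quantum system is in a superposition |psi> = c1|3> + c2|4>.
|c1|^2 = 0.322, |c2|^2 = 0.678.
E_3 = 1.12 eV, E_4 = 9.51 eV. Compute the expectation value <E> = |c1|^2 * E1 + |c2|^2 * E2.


<E> = |c1|^2 * E1 + |c2|^2 * E2
= 0.322 * 1.12 + 0.678 * 9.51
= 0.3606 + 6.4478
= 6.8084 eV

6.8084


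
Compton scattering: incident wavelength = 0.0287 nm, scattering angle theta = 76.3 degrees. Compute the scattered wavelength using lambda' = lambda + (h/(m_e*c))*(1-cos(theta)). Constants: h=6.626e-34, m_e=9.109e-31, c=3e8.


Compton wavelength: h/(m_e*c) = 2.4247e-12 m
d_lambda = 2.4247e-12 * (1 - cos(76.3 deg))
= 2.4247e-12 * 0.763162
= 1.8504e-12 m = 0.00185 nm
lambda' = 0.0287 + 0.00185
= 0.03055 nm

0.03055


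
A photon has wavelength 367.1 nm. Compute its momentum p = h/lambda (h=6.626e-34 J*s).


p = h / lambda
= 6.626e-34 / (367.1e-9)
= 6.626e-34 / 3.6710e-07
= 1.8050e-27 kg*m/s

1.8050e-27


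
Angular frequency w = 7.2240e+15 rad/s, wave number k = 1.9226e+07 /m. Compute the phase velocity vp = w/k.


vp = w / k
= 7.2240e+15 / 1.9226e+07
= 3.7574e+08 m/s

3.7574e+08


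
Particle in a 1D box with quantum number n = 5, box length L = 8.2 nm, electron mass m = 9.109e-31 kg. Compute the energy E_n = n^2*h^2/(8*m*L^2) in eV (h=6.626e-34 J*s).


E = n^2 * h^2 / (8 * m * L^2)
= 5^2 * (6.626e-34)^2 / (8 * 9.109e-31 * (8.2e-9)^2)
= 25 * 4.3904e-67 / (8 * 9.109e-31 * 6.7240e-17)
= 2.2400e-20 J
= 0.1398 eV

0.1398


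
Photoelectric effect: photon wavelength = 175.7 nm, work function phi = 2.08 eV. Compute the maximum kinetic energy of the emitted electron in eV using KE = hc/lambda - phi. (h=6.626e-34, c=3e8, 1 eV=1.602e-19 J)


E_photon = hc / lambda
= (6.626e-34)(3e8) / (175.7e-9)
= 1.1314e-18 J
= 7.0622 eV
KE = E_photon - phi
= 7.0622 - 2.08
= 4.9822 eV

4.9822


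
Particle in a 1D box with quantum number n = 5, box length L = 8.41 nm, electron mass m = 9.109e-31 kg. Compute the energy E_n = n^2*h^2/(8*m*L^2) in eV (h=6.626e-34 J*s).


E = n^2 * h^2 / (8 * m * L^2)
= 5^2 * (6.626e-34)^2 / (8 * 9.109e-31 * (8.41e-9)^2)
= 25 * 4.3904e-67 / (8 * 9.109e-31 * 7.0728e-17)
= 2.1296e-20 J
= 0.1329 eV

0.1329


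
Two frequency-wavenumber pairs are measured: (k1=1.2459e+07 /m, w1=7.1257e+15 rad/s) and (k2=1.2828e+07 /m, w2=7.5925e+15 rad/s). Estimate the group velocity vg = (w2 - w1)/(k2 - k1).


vg = (w2 - w1) / (k2 - k1)
= (7.5925e+15 - 7.1257e+15) / (1.2828e+07 - 1.2459e+07)
= 4.6680e+14 / 3.6900e+05
= 1.2650e+09 m/s

1.2650e+09


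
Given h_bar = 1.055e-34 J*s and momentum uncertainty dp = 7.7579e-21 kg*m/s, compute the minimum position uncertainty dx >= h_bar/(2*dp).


dx = h_bar / (2 * dp)
= 1.055e-34 / (2 * 7.7579e-21)
= 1.055e-34 / 1.5516e-20
= 6.7995e-15 m

6.7995e-15


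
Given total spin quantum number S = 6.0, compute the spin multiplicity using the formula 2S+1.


Spin multiplicity = 2S + 1
= 2 * 6.0 + 1
= 12.0 + 1
= 13

13


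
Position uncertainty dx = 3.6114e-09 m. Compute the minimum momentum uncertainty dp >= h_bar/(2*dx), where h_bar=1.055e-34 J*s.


dp = h_bar / (2 * dx)
= 1.055e-34 / (2 * 3.6114e-09)
= 1.055e-34 / 7.2228e-09
= 1.4607e-26 kg*m/s

1.4607e-26


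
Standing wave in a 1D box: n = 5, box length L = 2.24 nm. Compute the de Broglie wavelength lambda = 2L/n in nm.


lambda = 2L / n
= 2 * 2.24 / 5
= 4.48 / 5
= 0.896 nm

0.896


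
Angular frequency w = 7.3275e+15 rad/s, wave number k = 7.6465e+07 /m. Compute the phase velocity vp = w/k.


vp = w / k
= 7.3275e+15 / 7.6465e+07
= 9.5828e+07 m/s

9.5828e+07


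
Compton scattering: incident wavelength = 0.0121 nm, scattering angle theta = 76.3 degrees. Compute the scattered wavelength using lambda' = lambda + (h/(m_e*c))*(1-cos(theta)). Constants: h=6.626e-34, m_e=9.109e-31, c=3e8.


Compton wavelength: h/(m_e*c) = 2.4247e-12 m
d_lambda = 2.4247e-12 * (1 - cos(76.3 deg))
= 2.4247e-12 * 0.763162
= 1.8504e-12 m = 0.00185 nm
lambda' = 0.0121 + 0.00185
= 0.01395 nm

0.01395


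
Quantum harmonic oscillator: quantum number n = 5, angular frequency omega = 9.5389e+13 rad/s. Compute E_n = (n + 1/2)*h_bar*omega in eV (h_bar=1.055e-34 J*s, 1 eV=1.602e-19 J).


E = (n + 1/2) * h_bar * omega
= (5 + 0.5) * 1.055e-34 * 9.5389e+13
= 5.5 * 1.0064e-20
= 5.5349e-20 J
= 0.3455 eV

0.3455


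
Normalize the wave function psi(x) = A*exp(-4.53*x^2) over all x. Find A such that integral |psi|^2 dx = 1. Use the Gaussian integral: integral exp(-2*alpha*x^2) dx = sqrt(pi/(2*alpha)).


integral |psi|^2 dx = A^2 * sqrt(pi/(2*alpha)) = 1
A^2 = sqrt(2*alpha/pi)
= sqrt(2 * 4.53 / pi)
= 1.698201
A = sqrt(1.698201)
= 1.3032

1.3032


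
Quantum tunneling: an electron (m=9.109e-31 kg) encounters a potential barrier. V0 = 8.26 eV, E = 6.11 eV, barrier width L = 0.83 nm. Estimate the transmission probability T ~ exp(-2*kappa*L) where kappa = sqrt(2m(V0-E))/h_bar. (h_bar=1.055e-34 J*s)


V0 - E = 2.15 eV = 3.4443e-19 J
kappa = sqrt(2 * m * (V0-E)) / h_bar
= sqrt(2 * 9.109e-31 * 3.4443e-19) / 1.055e-34
= 7.5084e+09 /m
2*kappa*L = 2 * 7.5084e+09 * 0.83e-9
= 12.464
T = exp(-12.464) = 3.863365e-06

3.863365e-06


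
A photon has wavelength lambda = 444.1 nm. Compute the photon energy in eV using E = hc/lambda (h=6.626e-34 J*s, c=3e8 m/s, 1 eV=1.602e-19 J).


E = hc / lambda
= (6.626e-34)(3e8) / (444.1e-9)
= 1.9878e-25 / 4.4410e-07
= 4.4760e-19 J
Converting to eV: 4.4760e-19 / 1.602e-19
= 2.794 eV

2.794


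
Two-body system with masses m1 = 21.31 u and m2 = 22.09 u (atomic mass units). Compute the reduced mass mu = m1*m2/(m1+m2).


mu = m1 * m2 / (m1 + m2)
= 21.31 * 22.09 / (21.31 + 22.09)
= 470.7379 / 43.4
= 10.8465 u

10.8465


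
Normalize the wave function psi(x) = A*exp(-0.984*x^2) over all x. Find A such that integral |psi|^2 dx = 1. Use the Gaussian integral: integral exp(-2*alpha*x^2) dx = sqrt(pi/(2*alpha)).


integral |psi|^2 dx = A^2 * sqrt(pi/(2*alpha)) = 1
A^2 = sqrt(2*alpha/pi)
= sqrt(2 * 0.984 / pi)
= 0.791476
A = sqrt(0.791476)
= 0.8896

0.8896


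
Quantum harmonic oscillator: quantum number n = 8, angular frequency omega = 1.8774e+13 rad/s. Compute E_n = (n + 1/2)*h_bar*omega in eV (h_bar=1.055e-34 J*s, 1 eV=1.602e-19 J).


E = (n + 1/2) * h_bar * omega
= (8 + 0.5) * 1.055e-34 * 1.8774e+13
= 8.5 * 1.9807e-21
= 1.6836e-20 J
= 0.1051 eV

0.1051


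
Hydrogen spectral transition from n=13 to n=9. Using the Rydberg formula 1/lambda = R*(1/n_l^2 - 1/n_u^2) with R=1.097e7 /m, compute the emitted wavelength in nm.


1/lambda = R * (1/n_l^2 - 1/n_u^2)
= 1.097e7 * (1/9^2 - 1/13^2)
= 1.097e7 * (0.012346 - 0.005917)
= 1.097e7 * 0.006429
= 7.0521e+04 /m
lambda = 1 / 7.0521e+04 = 14180.2022 nm

14180.2022


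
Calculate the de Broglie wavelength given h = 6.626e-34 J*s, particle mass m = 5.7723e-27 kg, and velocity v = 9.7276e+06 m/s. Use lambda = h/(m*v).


lambda = h / (m * v)
= 6.626e-34 / (5.7723e-27 * 9.7276e+06)
= 6.626e-34 / 5.6151e-20
= 1.1800e-14 m

1.1800e-14


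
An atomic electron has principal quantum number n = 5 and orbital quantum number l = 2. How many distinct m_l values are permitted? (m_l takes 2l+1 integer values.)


m_l ranges from -l to +l in integer steps
So m_l goes from -2 to +2
Count = 2l + 1 = 2*2 + 1
= 5

5


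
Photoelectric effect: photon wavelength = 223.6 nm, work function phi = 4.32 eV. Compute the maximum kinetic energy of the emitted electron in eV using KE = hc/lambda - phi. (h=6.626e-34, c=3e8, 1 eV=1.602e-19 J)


E_photon = hc / lambda
= (6.626e-34)(3e8) / (223.6e-9)
= 8.8900e-19 J
= 5.5493 eV
KE = E_photon - phi
= 5.5493 - 4.32
= 1.2293 eV

1.2293


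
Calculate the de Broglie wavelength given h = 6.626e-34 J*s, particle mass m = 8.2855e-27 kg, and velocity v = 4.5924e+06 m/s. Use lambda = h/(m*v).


lambda = h / (m * v)
= 6.626e-34 / (8.2855e-27 * 4.5924e+06)
= 6.626e-34 / 3.8050e-20
= 1.7414e-14 m

1.7414e-14


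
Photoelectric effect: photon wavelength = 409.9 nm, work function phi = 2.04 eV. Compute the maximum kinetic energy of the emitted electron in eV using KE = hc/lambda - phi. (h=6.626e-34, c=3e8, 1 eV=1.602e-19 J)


E_photon = hc / lambda
= (6.626e-34)(3e8) / (409.9e-9)
= 4.8495e-19 J
= 3.0271 eV
KE = E_photon - phi
= 3.0271 - 2.04
= 0.9871 eV

0.9871


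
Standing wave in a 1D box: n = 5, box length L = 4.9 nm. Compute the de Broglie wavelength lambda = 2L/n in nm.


lambda = 2L / n
= 2 * 4.9 / 5
= 9.8 / 5
= 1.96 nm

1.96


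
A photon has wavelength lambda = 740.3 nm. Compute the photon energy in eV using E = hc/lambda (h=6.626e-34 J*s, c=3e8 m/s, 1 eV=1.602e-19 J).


E = hc / lambda
= (6.626e-34)(3e8) / (740.3e-9)
= 1.9878e-25 / 7.4030e-07
= 2.6851e-19 J
Converting to eV: 2.6851e-19 / 1.602e-19
= 1.6761 eV

1.6761


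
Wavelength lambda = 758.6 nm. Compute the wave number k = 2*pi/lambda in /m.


k = 2 * pi / lambda
= 6.2832 / (758.6e-9)
= 6.2832 / 7.5860e-07
= 8.2826e+06 /m

8.2826e+06


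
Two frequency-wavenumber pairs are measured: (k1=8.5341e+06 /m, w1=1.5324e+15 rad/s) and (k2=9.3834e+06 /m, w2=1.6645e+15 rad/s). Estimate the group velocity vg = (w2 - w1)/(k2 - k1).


vg = (w2 - w1) / (k2 - k1)
= (1.6645e+15 - 1.5324e+15) / (9.3834e+06 - 8.5341e+06)
= 1.3210e+14 / 8.4930e+05
= 1.5554e+08 m/s

1.5554e+08


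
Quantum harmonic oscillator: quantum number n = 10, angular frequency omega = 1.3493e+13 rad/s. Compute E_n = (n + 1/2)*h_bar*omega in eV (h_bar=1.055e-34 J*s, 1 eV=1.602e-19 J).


E = (n + 1/2) * h_bar * omega
= (10 + 0.5) * 1.055e-34 * 1.3493e+13
= 10.5 * 1.4235e-21
= 1.4947e-20 J
= 0.0933 eV

0.0933


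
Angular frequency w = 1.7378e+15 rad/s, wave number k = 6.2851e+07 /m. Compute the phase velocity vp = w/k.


vp = w / k
= 1.7378e+15 / 6.2851e+07
= 2.7650e+07 m/s

2.7650e+07


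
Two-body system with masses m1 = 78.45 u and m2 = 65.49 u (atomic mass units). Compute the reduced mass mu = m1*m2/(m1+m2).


mu = m1 * m2 / (m1 + m2)
= 78.45 * 65.49 / (78.45 + 65.49)
= 5137.6905 / 143.94
= 35.6933 u

35.6933


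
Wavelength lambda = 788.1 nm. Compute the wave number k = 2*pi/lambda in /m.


k = 2 * pi / lambda
= 6.2832 / (788.1e-9)
= 6.2832 / 7.8810e-07
= 7.9726e+06 /m

7.9726e+06


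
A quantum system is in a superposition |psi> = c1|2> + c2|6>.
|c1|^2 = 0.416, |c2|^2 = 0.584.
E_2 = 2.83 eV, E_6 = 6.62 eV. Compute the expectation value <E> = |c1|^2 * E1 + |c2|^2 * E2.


<E> = |c1|^2 * E1 + |c2|^2 * E2
= 0.416 * 2.83 + 0.584 * 6.62
= 1.1773 + 3.8661
= 5.0434 eV

5.0434


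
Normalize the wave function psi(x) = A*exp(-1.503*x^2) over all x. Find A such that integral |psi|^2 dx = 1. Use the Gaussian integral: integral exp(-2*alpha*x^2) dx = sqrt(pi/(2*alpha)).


integral |psi|^2 dx = A^2 * sqrt(pi/(2*alpha)) = 1
A^2 = sqrt(2*alpha/pi)
= sqrt(2 * 1.503 / pi)
= 0.978182
A = sqrt(0.978182)
= 0.989

0.989


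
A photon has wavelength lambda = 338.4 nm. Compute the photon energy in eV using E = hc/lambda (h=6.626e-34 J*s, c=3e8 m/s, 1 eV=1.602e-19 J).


E = hc / lambda
= (6.626e-34)(3e8) / (338.4e-9)
= 1.9878e-25 / 3.3840e-07
= 5.8741e-19 J
Converting to eV: 5.8741e-19 / 1.602e-19
= 3.6667 eV

3.6667


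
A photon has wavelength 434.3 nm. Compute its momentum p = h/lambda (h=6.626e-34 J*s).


p = h / lambda
= 6.626e-34 / (434.3e-9)
= 6.626e-34 / 4.3430e-07
= 1.5257e-27 kg*m/s

1.5257e-27


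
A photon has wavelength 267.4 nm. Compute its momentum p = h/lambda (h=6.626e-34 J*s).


p = h / lambda
= 6.626e-34 / (267.4e-9)
= 6.626e-34 / 2.6740e-07
= 2.4779e-27 kg*m/s

2.4779e-27


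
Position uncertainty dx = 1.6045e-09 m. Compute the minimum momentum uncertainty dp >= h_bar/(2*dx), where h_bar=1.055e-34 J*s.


dp = h_bar / (2 * dx)
= 1.055e-34 / (2 * 1.6045e-09)
= 1.055e-34 / 3.2090e-09
= 3.2876e-26 kg*m/s

3.2876e-26


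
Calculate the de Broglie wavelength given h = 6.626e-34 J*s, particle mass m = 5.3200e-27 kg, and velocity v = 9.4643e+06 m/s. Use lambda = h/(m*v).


lambda = h / (m * v)
= 6.626e-34 / (5.3200e-27 * 9.4643e+06)
= 6.626e-34 / 5.0350e-20
= 1.3160e-14 m

1.3160e-14


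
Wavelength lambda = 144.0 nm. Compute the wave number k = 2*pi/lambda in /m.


k = 2 * pi / lambda
= 6.2832 / (144.0e-9)
= 6.2832 / 1.4400e-07
= 4.3633e+07 /m

4.3633e+07


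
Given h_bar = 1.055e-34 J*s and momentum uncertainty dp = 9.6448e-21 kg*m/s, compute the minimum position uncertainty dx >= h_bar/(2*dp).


dx = h_bar / (2 * dp)
= 1.055e-34 / (2 * 9.6448e-21)
= 1.055e-34 / 1.9290e-20
= 5.4693e-15 m

5.4693e-15


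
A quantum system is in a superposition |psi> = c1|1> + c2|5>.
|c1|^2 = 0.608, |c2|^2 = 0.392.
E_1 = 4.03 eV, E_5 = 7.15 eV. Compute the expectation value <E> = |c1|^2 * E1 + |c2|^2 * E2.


<E> = |c1|^2 * E1 + |c2|^2 * E2
= 0.608 * 4.03 + 0.392 * 7.15
= 2.4502 + 2.8028
= 5.253 eV

5.253


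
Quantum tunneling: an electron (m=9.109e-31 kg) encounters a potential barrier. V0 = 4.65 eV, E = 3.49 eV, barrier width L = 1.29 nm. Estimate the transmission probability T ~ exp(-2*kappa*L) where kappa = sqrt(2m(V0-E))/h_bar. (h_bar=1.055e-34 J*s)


V0 - E = 1.16 eV = 1.8583e-19 J
kappa = sqrt(2 * m * (V0-E)) / h_bar
= sqrt(2 * 9.109e-31 * 1.8583e-19) / 1.055e-34
= 5.5152e+09 /m
2*kappa*L = 2 * 5.5152e+09 * 1.29e-9
= 14.2291
T = exp(-14.2291) = 6.612634e-07

6.612634e-07


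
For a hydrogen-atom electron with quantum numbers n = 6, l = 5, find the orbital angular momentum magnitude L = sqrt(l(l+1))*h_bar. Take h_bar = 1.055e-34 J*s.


L = sqrt(l*(l+1)) * h_bar
= sqrt(5 * 6) * 1.055e-34
= sqrt(30) * 1.055e-34
= 5.4772 * 1.055e-34
= 5.7785e-34 J*s

5.7785e-34


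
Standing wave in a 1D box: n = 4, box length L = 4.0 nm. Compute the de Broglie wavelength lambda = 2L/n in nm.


lambda = 2L / n
= 2 * 4.0 / 4
= 8.0 / 4
= 2.0 nm

2.0


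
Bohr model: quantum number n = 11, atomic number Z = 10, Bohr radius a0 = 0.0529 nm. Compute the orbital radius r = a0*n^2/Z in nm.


r = a0 * n^2 / Z
= 0.0529 * 11^2 / 10
= 0.0529 * 121 / 10
= 0.6401 nm

0.6401


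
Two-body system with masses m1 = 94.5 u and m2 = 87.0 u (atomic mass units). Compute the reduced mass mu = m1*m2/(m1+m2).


mu = m1 * m2 / (m1 + m2)
= 94.5 * 87.0 / (94.5 + 87.0)
= 8221.5 / 181.5
= 45.2975 u

45.2975


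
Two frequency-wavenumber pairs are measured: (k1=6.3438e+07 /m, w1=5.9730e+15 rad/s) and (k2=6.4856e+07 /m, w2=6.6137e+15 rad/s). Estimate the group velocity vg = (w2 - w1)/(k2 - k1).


vg = (w2 - w1) / (k2 - k1)
= (6.6137e+15 - 5.9730e+15) / (6.4856e+07 - 6.3438e+07)
= 6.4070e+14 / 1.4180e+06
= 4.5183e+08 m/s

4.5183e+08


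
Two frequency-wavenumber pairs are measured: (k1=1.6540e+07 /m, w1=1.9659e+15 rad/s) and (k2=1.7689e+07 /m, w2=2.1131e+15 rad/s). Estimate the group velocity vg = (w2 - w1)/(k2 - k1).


vg = (w2 - w1) / (k2 - k1)
= (2.1131e+15 - 1.9659e+15) / (1.7689e+07 - 1.6540e+07)
= 1.4720e+14 / 1.1490e+06
= 1.2811e+08 m/s

1.2811e+08


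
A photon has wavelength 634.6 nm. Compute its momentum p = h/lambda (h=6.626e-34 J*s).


p = h / lambda
= 6.626e-34 / (634.6e-9)
= 6.626e-34 / 6.3460e-07
= 1.0441e-27 kg*m/s

1.0441e-27


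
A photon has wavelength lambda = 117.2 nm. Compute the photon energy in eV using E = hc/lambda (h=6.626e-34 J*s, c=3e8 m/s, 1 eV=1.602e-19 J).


E = hc / lambda
= (6.626e-34)(3e8) / (117.2e-9)
= 1.9878e-25 / 1.1720e-07
= 1.6961e-18 J
Converting to eV: 1.6961e-18 / 1.602e-19
= 10.5872 eV

10.5872


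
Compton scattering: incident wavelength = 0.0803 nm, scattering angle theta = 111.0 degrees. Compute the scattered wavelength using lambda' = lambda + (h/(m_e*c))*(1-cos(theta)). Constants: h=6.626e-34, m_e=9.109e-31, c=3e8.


Compton wavelength: h/(m_e*c) = 2.4247e-12 m
d_lambda = 2.4247e-12 * (1 - cos(111.0 deg))
= 2.4247e-12 * 1.358368
= 3.2936e-12 m = 0.003294 nm
lambda' = 0.0803 + 0.003294
= 0.083594 nm

0.083594


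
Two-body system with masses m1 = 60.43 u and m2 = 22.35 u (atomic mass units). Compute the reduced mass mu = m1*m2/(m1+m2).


mu = m1 * m2 / (m1 + m2)
= 60.43 * 22.35 / (60.43 + 22.35)
= 1350.6105 / 82.78
= 16.3157 u

16.3157


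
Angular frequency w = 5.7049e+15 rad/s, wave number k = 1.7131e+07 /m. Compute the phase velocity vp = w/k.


vp = w / k
= 5.7049e+15 / 1.7131e+07
= 3.3302e+08 m/s

3.3302e+08


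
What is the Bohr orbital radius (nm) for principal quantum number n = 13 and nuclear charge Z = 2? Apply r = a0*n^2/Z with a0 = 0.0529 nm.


r = a0 * n^2 / Z
= 0.0529 * 13^2 / 2
= 0.0529 * 169 / 2
= 4.4701 nm

4.4701


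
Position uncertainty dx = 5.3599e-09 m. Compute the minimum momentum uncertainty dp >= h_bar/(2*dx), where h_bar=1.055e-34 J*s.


dp = h_bar / (2 * dx)
= 1.055e-34 / (2 * 5.3599e-09)
= 1.055e-34 / 1.0720e-08
= 9.8416e-27 kg*m/s

9.8416e-27


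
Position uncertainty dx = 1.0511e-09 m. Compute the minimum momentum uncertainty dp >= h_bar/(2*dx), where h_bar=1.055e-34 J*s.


dp = h_bar / (2 * dx)
= 1.055e-34 / (2 * 1.0511e-09)
= 1.055e-34 / 2.1022e-09
= 5.0186e-26 kg*m/s

5.0186e-26


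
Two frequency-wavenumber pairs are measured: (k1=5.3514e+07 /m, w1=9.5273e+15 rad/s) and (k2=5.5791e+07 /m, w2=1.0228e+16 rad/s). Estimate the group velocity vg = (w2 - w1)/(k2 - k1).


vg = (w2 - w1) / (k2 - k1)
= (1.0228e+16 - 9.5273e+15) / (5.5791e+07 - 5.3514e+07)
= 7.0070e+14 / 2.2770e+06
= 3.0773e+08 m/s

3.0773e+08


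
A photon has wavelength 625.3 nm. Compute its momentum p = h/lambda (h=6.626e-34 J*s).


p = h / lambda
= 6.626e-34 / (625.3e-9)
= 6.626e-34 / 6.2530e-07
= 1.0597e-27 kg*m/s

1.0597e-27


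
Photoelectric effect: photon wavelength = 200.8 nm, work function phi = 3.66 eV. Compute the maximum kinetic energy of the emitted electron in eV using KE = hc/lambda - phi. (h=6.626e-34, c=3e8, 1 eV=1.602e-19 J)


E_photon = hc / lambda
= (6.626e-34)(3e8) / (200.8e-9)
= 9.8994e-19 J
= 6.1794 eV
KE = E_photon - phi
= 6.1794 - 3.66
= 2.5194 eV

2.5194


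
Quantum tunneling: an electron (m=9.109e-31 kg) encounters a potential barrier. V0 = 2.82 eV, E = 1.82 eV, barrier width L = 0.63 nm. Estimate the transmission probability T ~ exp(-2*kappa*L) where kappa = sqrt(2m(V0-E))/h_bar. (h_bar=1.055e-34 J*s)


V0 - E = 1.0 eV = 1.6020e-19 J
kappa = sqrt(2 * m * (V0-E)) / h_bar
= sqrt(2 * 9.109e-31 * 1.6020e-19) / 1.055e-34
= 5.1207e+09 /m
2*kappa*L = 2 * 5.1207e+09 * 0.63e-9
= 6.4521
T = exp(-6.4521) = 1.577239e-03

1.577239e-03


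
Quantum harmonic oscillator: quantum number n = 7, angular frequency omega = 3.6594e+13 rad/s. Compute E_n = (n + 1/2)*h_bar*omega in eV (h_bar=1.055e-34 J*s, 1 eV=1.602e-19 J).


E = (n + 1/2) * h_bar * omega
= (7 + 0.5) * 1.055e-34 * 3.6594e+13
= 7.5 * 3.8607e-21
= 2.8955e-20 J
= 0.1807 eV

0.1807


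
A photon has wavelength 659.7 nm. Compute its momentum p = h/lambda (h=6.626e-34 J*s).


p = h / lambda
= 6.626e-34 / (659.7e-9)
= 6.626e-34 / 6.5970e-07
= 1.0044e-27 kg*m/s

1.0044e-27


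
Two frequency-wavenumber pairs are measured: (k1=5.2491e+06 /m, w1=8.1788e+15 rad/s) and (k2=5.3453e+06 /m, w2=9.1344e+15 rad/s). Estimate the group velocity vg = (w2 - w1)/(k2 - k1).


vg = (w2 - w1) / (k2 - k1)
= (9.1344e+15 - 8.1788e+15) / (5.3453e+06 - 5.2491e+06)
= 9.5560e+14 / 9.6200e+04
= 9.9335e+09 m/s

9.9335e+09


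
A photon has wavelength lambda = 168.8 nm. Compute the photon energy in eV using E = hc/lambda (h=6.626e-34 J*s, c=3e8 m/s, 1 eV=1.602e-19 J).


E = hc / lambda
= (6.626e-34)(3e8) / (168.8e-9)
= 1.9878e-25 / 1.6880e-07
= 1.1776e-18 J
Converting to eV: 1.1776e-18 / 1.602e-19
= 7.3509 eV

7.3509


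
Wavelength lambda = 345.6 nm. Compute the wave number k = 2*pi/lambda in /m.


k = 2 * pi / lambda
= 6.2832 / (345.6e-9)
= 6.2832 / 3.4560e-07
= 1.8181e+07 /m

1.8181e+07


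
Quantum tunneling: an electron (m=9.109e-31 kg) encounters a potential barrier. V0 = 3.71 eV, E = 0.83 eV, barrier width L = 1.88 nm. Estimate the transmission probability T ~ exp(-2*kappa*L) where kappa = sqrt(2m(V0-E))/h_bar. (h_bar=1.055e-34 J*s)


V0 - E = 2.88 eV = 4.6138e-19 J
kappa = sqrt(2 * m * (V0-E)) / h_bar
= sqrt(2 * 9.109e-31 * 4.6138e-19) / 1.055e-34
= 8.6901e+09 /m
2*kappa*L = 2 * 8.6901e+09 * 1.88e-9
= 32.6748
T = exp(-32.6748) = 6.449187e-15

6.449187e-15
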